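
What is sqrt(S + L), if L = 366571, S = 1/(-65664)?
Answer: sqrt(2744039068302)/2736 ≈ 605.45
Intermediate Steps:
S = -1/65664 ≈ -1.5229e-5
sqrt(S + L) = sqrt(-1/65664 + 366571) = sqrt(24070518143/65664) = sqrt(2744039068302)/2736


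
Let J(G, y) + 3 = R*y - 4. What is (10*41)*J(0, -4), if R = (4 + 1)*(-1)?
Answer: 5330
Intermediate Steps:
R = -5 (R = 5*(-1) = -5)
J(G, y) = -7 - 5*y (J(G, y) = -3 + (-5*y - 4) = -3 + (-4 - 5*y) = -7 - 5*y)
(10*41)*J(0, -4) = (10*41)*(-7 - 5*(-4)) = 410*(-7 + 20) = 410*13 = 5330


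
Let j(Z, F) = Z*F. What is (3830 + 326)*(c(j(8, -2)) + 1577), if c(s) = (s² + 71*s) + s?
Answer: 2830236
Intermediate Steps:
j(Z, F) = F*Z
c(s) = s² + 72*s
(3830 + 326)*(c(j(8, -2)) + 1577) = (3830 + 326)*((-2*8)*(72 - 2*8) + 1577) = 4156*(-16*(72 - 16) + 1577) = 4156*(-16*56 + 1577) = 4156*(-896 + 1577) = 4156*681 = 2830236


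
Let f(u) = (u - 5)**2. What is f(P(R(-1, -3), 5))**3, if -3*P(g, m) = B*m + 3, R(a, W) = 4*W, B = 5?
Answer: 6321363049/729 ≈ 8.6713e+6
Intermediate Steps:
P(g, m) = -1 - 5*m/3 (P(g, m) = -(5*m + 3)/3 = -(3 + 5*m)/3 = -1 - 5*m/3)
f(u) = (-5 + u)**2
f(P(R(-1, -3), 5))**3 = ((-5 + (-1 - 5/3*5))**2)**3 = ((-5 + (-1 - 25/3))**2)**3 = ((-5 - 28/3)**2)**3 = ((-43/3)**2)**3 = (1849/9)**3 = 6321363049/729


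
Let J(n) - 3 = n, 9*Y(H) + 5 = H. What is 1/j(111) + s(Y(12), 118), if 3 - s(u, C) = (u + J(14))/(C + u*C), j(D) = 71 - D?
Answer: 6821/2360 ≈ 2.8903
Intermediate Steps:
Y(H) = -5/9 + H/9
J(n) = 3 + n
s(u, C) = 3 - (17 + u)/(C + C*u) (s(u, C) = 3 - (u + (3 + 14))/(C + u*C) = 3 - (u + 17)/(C + C*u) = 3 - (17 + u)/(C + C*u))
1/j(111) + s(Y(12), 118) = 1/(71 - 1*111) + (-17 - (-5/9 + (⅑)*12) + 3*118 + 3*118*(-5/9 + (⅑)*12))/(118*(1 + (-5/9 + (⅑)*12))) = 1/(71 - 111) + (-17 - (-5/9 + 4/3) + 354 + 3*118*(-5/9 + 4/3))/(118*(1 + (-5/9 + 4/3))) = 1/(-40) + (-17 - 1*7/9 + 354 + 3*118*(7/9))/(118*(1 + 7/9)) = -1/40 + (-17 - 7/9 + 354 + 826/3)/(118*(16/9)) = -1/40 + (1/118)*(9/16)*(5504/9) = -1/40 + 172/59 = 6821/2360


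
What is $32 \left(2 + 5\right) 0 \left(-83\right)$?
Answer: $0$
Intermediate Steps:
$32 \left(2 + 5\right) 0 \left(-83\right) = 32 \cdot 7 \cdot 0 \left(-83\right) = 32 \cdot 0 \left(-83\right) = 0 \left(-83\right) = 0$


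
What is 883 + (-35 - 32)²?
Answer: 5372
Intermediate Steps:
883 + (-35 - 32)² = 883 + (-67)² = 883 + 4489 = 5372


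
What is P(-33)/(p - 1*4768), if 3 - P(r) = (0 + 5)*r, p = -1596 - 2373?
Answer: -168/8737 ≈ -0.019229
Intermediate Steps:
p = -3969
P(r) = 3 - 5*r (P(r) = 3 - (0 + 5)*r = 3 - 5*r)
P(-33)/(p - 1*4768) = (3 - 5*(-33))/(-3969 - 1*4768) = (3 + 165)/(-3969 - 4768) = 168/(-8737) = 168*(-1/8737) = -168/8737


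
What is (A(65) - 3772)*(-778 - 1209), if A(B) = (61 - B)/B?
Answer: 487180608/65 ≈ 7.4951e+6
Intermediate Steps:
A(B) = (61 - B)/B
(A(65) - 3772)*(-778 - 1209) = ((61 - 1*65)/65 - 3772)*(-778 - 1209) = ((61 - 65)/65 - 3772)*(-1987) = ((1/65)*(-4) - 3772)*(-1987) = (-4/65 - 3772)*(-1987) = -245184/65*(-1987) = 487180608/65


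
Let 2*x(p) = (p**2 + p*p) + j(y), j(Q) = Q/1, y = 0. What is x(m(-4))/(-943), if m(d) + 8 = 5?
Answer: -9/943 ≈ -0.0095440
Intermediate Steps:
j(Q) = Q (j(Q) = Q*1 = Q)
m(d) = -3 (m(d) = -8 + 5 = -3)
x(p) = p**2 (x(p) = ((p**2 + p*p) + 0)/2 = ((p**2 + p**2) + 0)/2 = (2*p**2 + 0)/2 = (2*p**2)/2 = p**2)
x(m(-4))/(-943) = (-3)**2/(-943) = 9*(-1/943) = -9/943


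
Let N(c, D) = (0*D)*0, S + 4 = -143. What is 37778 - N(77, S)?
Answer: 37778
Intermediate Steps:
S = -147 (S = -4 - 143 = -147)
N(c, D) = 0 (N(c, D) = 0*0 = 0)
37778 - N(77, S) = 37778 - 1*0 = 37778 + 0 = 37778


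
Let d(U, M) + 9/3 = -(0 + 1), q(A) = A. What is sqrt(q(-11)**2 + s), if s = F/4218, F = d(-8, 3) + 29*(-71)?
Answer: sqrt(2144072670)/4218 ≈ 10.978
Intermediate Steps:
d(U, M) = -4 (d(U, M) = -3 - (0 + 1) = -3 - 1*1 = -3 - 1 = -4)
F = -2063 (F = -4 + 29*(-71) = -4 - 2059 = -2063)
s = -2063/4218 ≈ -0.48909
sqrt(q(-11)**2 + s) = sqrt((-11)**2 - 2063/4218) = sqrt(121 - 2063/4218) = sqrt(508315/4218) = sqrt(2144072670)/4218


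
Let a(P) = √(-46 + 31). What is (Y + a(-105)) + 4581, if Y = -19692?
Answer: -15111 + I*√15 ≈ -15111.0 + 3.873*I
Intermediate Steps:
a(P) = I*√15 (a(P) = √(-15) = I*√15)
(Y + a(-105)) + 4581 = (-19692 + I*√15) + 4581 = -15111 + I*√15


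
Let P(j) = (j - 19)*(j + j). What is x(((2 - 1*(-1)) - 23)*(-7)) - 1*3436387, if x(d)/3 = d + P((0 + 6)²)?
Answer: -3432295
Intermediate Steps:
P(j) = 2*j*(-19 + j) (P(j) = (-19 + j)*(2*j) = 2*j*(-19 + j))
x(d) = 3672 + 3*d (x(d) = 3*(d + 2*(0 + 6)²*(-19 + (0 + 6)²)) = 3*(d + 2*6²*(-19 + 6²)) = 3*(d + 2*36*(-19 + 36)) = 3*(d + 2*36*17) = 3*(d + 1224) = 3*(1224 + d) = 3672 + 3*d)
x(((2 - 1*(-1)) - 23)*(-7)) - 1*3436387 = (3672 + 3*(((2 - 1*(-1)) - 23)*(-7))) - 1*3436387 = (3672 + 3*(((2 + 1) - 23)*(-7))) - 3436387 = (3672 + 3*((3 - 23)*(-7))) - 3436387 = (3672 + 3*(-20*(-7))) - 3436387 = (3672 + 3*140) - 3436387 = (3672 + 420) - 3436387 = 4092 - 3436387 = -3432295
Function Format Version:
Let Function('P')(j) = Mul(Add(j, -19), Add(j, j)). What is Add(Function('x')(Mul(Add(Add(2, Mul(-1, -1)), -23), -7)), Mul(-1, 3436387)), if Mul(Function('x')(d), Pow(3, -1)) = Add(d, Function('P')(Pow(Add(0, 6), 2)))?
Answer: -3432295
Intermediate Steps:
Function('P')(j) = Mul(2, j, Add(-19, j)) (Function('P')(j) = Mul(Add(-19, j), Mul(2, j)) = Mul(2, j, Add(-19, j)))
Function('x')(d) = Add(3672, Mul(3, d)) (Function('x')(d) = Mul(3, Add(d, Mul(2, Pow(Add(0, 6), 2), Add(-19, Pow(Add(0, 6), 2))))) = Mul(3, Add(d, Mul(2, Pow(6, 2), Add(-19, Pow(6, 2))))) = Mul(3, Add(d, Mul(2, 36, Add(-19, 36)))) = Mul(3, Add(d, Mul(2, 36, 17))) = Mul(3, Add(d, 1224)) = Mul(3, Add(1224, d)) = Add(3672, Mul(3, d)))
Add(Function('x')(Mul(Add(Add(2, Mul(-1, -1)), -23), -7)), Mul(-1, 3436387)) = Add(Add(3672, Mul(3, Mul(Add(Add(2, Mul(-1, -1)), -23), -7))), Mul(-1, 3436387)) = Add(Add(3672, Mul(3, Mul(Add(Add(2, 1), -23), -7))), -3436387) = Add(Add(3672, Mul(3, Mul(Add(3, -23), -7))), -3436387) = Add(Add(3672, Mul(3, Mul(-20, -7))), -3436387) = Add(Add(3672, Mul(3, 140)), -3436387) = Add(Add(3672, 420), -3436387) = Add(4092, -3436387) = -3432295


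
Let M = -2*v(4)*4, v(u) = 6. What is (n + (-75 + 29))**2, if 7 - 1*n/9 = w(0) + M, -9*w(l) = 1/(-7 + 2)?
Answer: 5035536/25 ≈ 2.0142e+5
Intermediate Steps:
w(l) = 1/45 (w(l) = -1/(9*(-7 + 2)) = -1/9/(-5) = -1/9*(-1/5) = 1/45)
M = -48 (M = -2*6*4 = -12*4 = -48)
n = 2474/5 (n = 63 - 9*(1/45 - 48) = 63 - 9*(-2159/45) = 63 + 2159/5 = 2474/5 ≈ 494.80)
(n + (-75 + 29))**2 = (2474/5 + (-75 + 29))**2 = (2474/5 - 46)**2 = (2244/5)**2 = 5035536/25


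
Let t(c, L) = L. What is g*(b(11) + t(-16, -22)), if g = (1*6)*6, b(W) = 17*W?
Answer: 5940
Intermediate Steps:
g = 36 (g = 6*6 = 36)
g*(b(11) + t(-16, -22)) = 36*(17*11 - 22) = 36*(187 - 22) = 36*165 = 5940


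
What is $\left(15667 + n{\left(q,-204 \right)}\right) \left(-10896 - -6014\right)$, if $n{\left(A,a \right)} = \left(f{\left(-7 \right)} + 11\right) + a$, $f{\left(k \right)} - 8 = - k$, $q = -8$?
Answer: $-75617298$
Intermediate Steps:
$f{\left(k \right)} = 8 - k$
$n{\left(A,a \right)} = 26 + a$ ($n{\left(A,a \right)} = \left(\left(8 - -7\right) + 11\right) + a = \left(\left(8 + 7\right) + 11\right) + a = \left(15 + 11\right) + a = 26 + a$)
$\left(15667 + n{\left(q,-204 \right)}\right) \left(-10896 - -6014\right) = \left(15667 + \left(26 - 204\right)\right) \left(-10896 - -6014\right) = \left(15667 - 178\right) \left(-10896 + 6014\right) = 15489 \left(-4882\right) = -75617298$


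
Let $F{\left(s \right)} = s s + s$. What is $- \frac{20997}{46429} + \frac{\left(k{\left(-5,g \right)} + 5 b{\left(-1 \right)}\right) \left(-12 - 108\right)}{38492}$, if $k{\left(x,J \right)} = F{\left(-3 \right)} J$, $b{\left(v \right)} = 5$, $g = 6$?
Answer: $- \frac{287019201}{446786267} \approx -0.64241$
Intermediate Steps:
$F{\left(s \right)} = s + s^{2}$ ($F{\left(s \right)} = s^{2} + s = s + s^{2}$)
$k{\left(x,J \right)} = 6 J$ ($k{\left(x,J \right)} = - 3 \left(1 - 3\right) J = \left(-3\right) \left(-2\right) J = 6 J$)
$- \frac{20997}{46429} + \frac{\left(k{\left(-5,g \right)} + 5 b{\left(-1 \right)}\right) \left(-12 - 108\right)}{38492} = - \frac{20997}{46429} + \frac{\left(6 \cdot 6 + 5 \cdot 5\right) \left(-12 - 108\right)}{38492} = \left(-20997\right) \frac{1}{46429} + \left(36 + 25\right) \left(-120\right) \frac{1}{38492} = - \frac{20997}{46429} + 61 \left(-120\right) \frac{1}{38492} = - \frac{20997}{46429} - \frac{1830}{9623} = - \frac{287019201}{446786267}$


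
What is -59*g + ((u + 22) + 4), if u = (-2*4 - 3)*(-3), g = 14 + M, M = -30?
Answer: 1003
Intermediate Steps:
g = -16 (g = 14 - 30 = -16)
u = 33 (u = (-8 - 3)*(-3) = -11*(-3) = 33)
-59*g + ((u + 22) + 4) = -59*(-16) + ((33 + 22) + 4) = 944 + (55 + 4) = 944 + 59 = 1003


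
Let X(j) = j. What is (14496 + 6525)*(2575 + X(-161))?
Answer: 50744694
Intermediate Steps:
(14496 + 6525)*(2575 + X(-161)) = (14496 + 6525)*(2575 - 161) = 21021*2414 = 50744694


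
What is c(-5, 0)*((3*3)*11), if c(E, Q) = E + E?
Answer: -990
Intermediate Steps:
c(E, Q) = 2*E
c(-5, 0)*((3*3)*11) = (2*(-5))*((3*3)*11) = -90*11 = -10*99 = -990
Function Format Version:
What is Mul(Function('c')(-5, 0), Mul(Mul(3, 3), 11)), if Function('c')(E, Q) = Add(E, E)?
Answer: -990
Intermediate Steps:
Function('c')(E, Q) = Mul(2, E)
Mul(Function('c')(-5, 0), Mul(Mul(3, 3), 11)) = Mul(Mul(2, -5), Mul(Mul(3, 3), 11)) = Mul(-10, Mul(9, 11)) = Mul(-10, 99) = -990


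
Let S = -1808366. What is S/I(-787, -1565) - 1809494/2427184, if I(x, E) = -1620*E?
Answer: -1122105894943/769204949400 ≈ -1.4588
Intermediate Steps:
S/I(-787, -1565) - 1809494/2427184 = -1808366/((-1620*(-1565))) - 1809494/2427184 = -1808366/2535300 - 1809494*1/2427184 = -1808366*1/2535300 - 904747/1213592 = -904183/1267650 - 904747/1213592 = -1122105894943/769204949400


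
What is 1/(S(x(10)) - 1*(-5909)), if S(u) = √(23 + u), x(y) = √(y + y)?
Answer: 1/(5909 + √(23 + 2*√5)) ≈ 0.00016908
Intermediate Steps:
x(y) = √2*√y (x(y) = √(2*y) = √2*√y)
1/(S(x(10)) - 1*(-5909)) = 1/(√(23 + √2*√10) - 1*(-5909)) = 1/(√(23 + 2*√5) + 5909) = 1/(5909 + √(23 + 2*√5))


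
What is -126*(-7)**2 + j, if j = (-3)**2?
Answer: -6165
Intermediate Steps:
j = 9
-126*(-7)**2 + j = -126*(-7)**2 + 9 = -126*49 + 9 = -6174 + 9 = -6165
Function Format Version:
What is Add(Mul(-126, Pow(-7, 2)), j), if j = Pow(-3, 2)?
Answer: -6165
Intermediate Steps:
j = 9
Add(Mul(-126, Pow(-7, 2)), j) = Add(Mul(-126, Pow(-7, 2)), 9) = Add(Mul(-126, 49), 9) = Add(-6174, 9) = -6165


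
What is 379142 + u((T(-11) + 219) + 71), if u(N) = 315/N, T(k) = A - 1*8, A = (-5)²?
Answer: 116396909/307 ≈ 3.7914e+5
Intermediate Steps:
A = 25
T(k) = 17 (T(k) = 25 - 1*8 = 25 - 8 = 17)
379142 + u((T(-11) + 219) + 71) = 379142 + 315/((17 + 219) + 71) = 379142 + 315/(236 + 71) = 379142 + 315/307 = 116396909/307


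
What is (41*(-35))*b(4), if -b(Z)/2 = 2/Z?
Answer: 1435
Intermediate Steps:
b(Z) = -4/Z
(41*(-35))*b(4) = (41*(-35))*(-4/4) = -(-5740)/4 = -1435*(-1) = 1435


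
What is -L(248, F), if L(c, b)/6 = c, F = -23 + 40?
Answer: -1488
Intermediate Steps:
F = 17
L(c, b) = 6*c
-L(248, F) = -6*248 = -1*1488 = -1488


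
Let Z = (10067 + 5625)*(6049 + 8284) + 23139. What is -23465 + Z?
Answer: 224913110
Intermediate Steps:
Z = 224936575 (Z = 15692*14333 + 23139 = 224913436 + 23139 = 224936575)
-23465 + Z = -23465 + 224936575 = 224913110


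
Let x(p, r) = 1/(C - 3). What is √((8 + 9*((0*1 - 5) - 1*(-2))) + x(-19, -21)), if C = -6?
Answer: 2*I*√43/3 ≈ 4.3716*I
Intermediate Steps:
x(p, r) = -⅑ (x(p, r) = 1/(-6 - 3) = 1/(-9) = -⅑)
√((8 + 9*((0*1 - 5) - 1*(-2))) + x(-19, -21)) = √((8 + 9*((0*1 - 5) - 1*(-2))) - ⅑) = √((8 + 9*((0 - 5) + 2)) - ⅑) = √((8 + 9*(-5 + 2)) - ⅑) = √((8 + 9*(-3)) - ⅑) = √((8 - 27) - ⅑) = √(-19 - ⅑) = √(-172/9) = 2*I*√43/3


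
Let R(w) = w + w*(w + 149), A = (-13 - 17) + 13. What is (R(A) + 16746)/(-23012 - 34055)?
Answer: -14485/57067 ≈ -0.25382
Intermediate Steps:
A = -17 (A = -30 + 13 = -17)
R(w) = w + w*(149 + w)
(R(A) + 16746)/(-23012 - 34055) = (-17*(150 - 17) + 16746)/(-23012 - 34055) = (-17*133 + 16746)/(-57067) = (-2261 + 16746)*(-1/57067) = 14485*(-1/57067) = -14485/57067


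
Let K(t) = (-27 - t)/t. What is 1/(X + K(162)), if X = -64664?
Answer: -6/387991 ≈ -1.5464e-5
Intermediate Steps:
K(t) = (-27 - t)/t
1/(X + K(162)) = 1/(-64664 + (-27 - 1*162)/162) = 1/(-64664 + (-27 - 162)/162) = 1/(-64664 + (1/162)*(-189)) = 1/(-64664 - 7/6) = 1/(-387991/6) = -6/387991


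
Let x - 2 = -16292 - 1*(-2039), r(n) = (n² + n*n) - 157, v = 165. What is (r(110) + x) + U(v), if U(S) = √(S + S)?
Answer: 9792 + √330 ≈ 9810.2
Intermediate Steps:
U(S) = √2*√S (U(S) = √(2*S) = √2*√S)
r(n) = -157 + 2*n² (r(n) = (n² + n²) - 157 = 2*n² - 157 = -157 + 2*n²)
x = -14251 (x = 2 + (-16292 - 1*(-2039)) = 2 + (-16292 + 2039) = 2 - 14253 = -14251)
(r(110) + x) + U(v) = ((-157 + 2*110²) - 14251) + √2*√165 = ((-157 + 2*12100) - 14251) + √330 = ((-157 + 24200) - 14251) + √330 = (24043 - 14251) + √330 = 9792 + √330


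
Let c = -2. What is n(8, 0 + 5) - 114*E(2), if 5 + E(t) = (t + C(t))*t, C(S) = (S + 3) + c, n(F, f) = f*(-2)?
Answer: -580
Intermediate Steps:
n(F, f) = -2*f
C(S) = 1 + S (C(S) = (S + 3) - 2 = (3 + S) - 2 = 1 + S)
E(t) = -5 + t*(1 + 2*t) (E(t) = -5 + (t + (1 + t))*t = -5 + (1 + 2*t)*t = -5 + t*(1 + 2*t))
n(8, 0 + 5) - 114*E(2) = -2*(0 + 5) - 114*(-5 + 2 + 2*2**2) = -2*5 - 114*(-5 + 2 + 2*4) = -10 - 114*(-5 + 2 + 8) = -10 - 114*5 = -10 - 570 = -580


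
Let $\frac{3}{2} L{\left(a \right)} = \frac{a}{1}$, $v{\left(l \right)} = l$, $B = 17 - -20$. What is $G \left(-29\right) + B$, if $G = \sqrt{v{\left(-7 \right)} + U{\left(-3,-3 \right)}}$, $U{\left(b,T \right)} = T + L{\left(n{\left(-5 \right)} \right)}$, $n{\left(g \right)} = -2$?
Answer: $37 - \frac{29 i \sqrt{102}}{3} \approx 37.0 - 97.629 i$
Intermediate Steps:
$B = 37$ ($B = 17 + 20 = 37$)
$L{\left(a \right)} = \frac{2 a}{3}$ ($L{\left(a \right)} = \frac{2 \frac{a}{1}}{3} = \frac{2 a 1}{3} = \frac{2 a}{3}$)
$U{\left(b,T \right)} = - \frac{4}{3} + T$ ($U{\left(b,T \right)} = T + \frac{2}{3} \left(-2\right) = T - \frac{4}{3} = - \frac{4}{3} + T$)
$G = \frac{i \sqrt{102}}{3}$ ($G = \sqrt{-7 - \frac{13}{3}} = \sqrt{- \frac{34}{3}} = \frac{i \sqrt{102}}{3} \approx 3.3665 i$)
$G \left(-29\right) + B = \frac{i \sqrt{102}}{3} \left(-29\right) + 37 = - \frac{29 i \sqrt{102}}{3} + 37 = 37 - \frac{29 i \sqrt{102}}{3}$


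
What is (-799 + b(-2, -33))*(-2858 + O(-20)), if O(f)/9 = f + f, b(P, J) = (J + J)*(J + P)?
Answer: -4862398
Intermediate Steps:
b(P, J) = 2*J*(J + P) (b(P, J) = (2*J)*(J + P) = 2*J*(J + P))
O(f) = 18*f (O(f) = 9*(f + f) = 9*(2*f) = 18*f)
(-799 + b(-2, -33))*(-2858 + O(-20)) = (-799 + 2*(-33)*(-33 - 2))*(-2858 + 18*(-20)) = (-799 + 2*(-33)*(-35))*(-2858 - 360) = (-799 + 2310)*(-3218) = 1511*(-3218) = -4862398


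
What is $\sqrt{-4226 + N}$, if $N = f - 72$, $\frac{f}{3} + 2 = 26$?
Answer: $i \sqrt{4226} \approx 65.008 i$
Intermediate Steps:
$f = 72$ ($f = -6 + 3 \cdot 26 = -6 + 78 = 72$)
$N = 0$ ($N = 72 - 72 = 0$)
$\sqrt{-4226 + N} = \sqrt{-4226 + 0} = \sqrt{-4226} = i \sqrt{4226}$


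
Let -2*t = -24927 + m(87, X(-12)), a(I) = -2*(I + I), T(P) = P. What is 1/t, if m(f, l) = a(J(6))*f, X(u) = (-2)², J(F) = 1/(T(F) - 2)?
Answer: 1/12507 ≈ 7.9955e-5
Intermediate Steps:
J(F) = 1/(-2 + F) (J(F) = 1/(F - 2) = 1/(-2 + F))
X(u) = 4
a(I) = -4*I
m(f, l) = -f (m(f, l) = (-4/(-2 + 6))*f = (-4/4)*f = (-4*¼)*f = -f)
t = 12507 (t = -(-24927 - 1*87)/2 = -(-24927 - 87)/2 = -½*(-25014) = 12507)
1/t = 1/12507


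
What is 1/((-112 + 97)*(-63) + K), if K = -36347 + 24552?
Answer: -1/10850 ≈ -9.2166e-5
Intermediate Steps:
K = -11795
1/((-112 + 97)*(-63) + K) = 1/((-112 + 97)*(-63) - 11795) = 1/(-15*(-63) - 11795) = 1/(945 - 11795) = 1/(-10850) = -1/10850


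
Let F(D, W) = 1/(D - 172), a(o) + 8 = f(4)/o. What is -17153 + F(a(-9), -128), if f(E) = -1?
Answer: -27770716/1619 ≈ -17153.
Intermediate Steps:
a(o) = -8 - 1/o
F(D, W) = 1/(-172 + D)
-17153 + F(a(-9), -128) = -17153 + 1/(-172 + (-8 - 1/(-9))) = -17153 + 1/(-172 + (-8 - 1*(-1/9))) = -17153 + 1/(-172 + (-8 + 1/9)) = -17153 + 1/(-172 - 71/9) = -17153 + 1/(-1619/9) = -17153 - 9/1619 = -27770716/1619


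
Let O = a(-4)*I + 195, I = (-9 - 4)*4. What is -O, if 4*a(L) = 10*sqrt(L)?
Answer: -195 + 260*I ≈ -195.0 + 260.0*I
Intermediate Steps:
I = -52 (I = -13*4 = -52)
a(L) = 5*sqrt(L)/2 (a(L) = (10*sqrt(L))/4 = 5*sqrt(L)/2)
O = 195 - 260*I (O = (5*sqrt(-4)/2)*(-52) + 195 = (5*(2*I)/2)*(-52) + 195 = (5*I)*(-52) + 195 = -260*I + 195 = 195 - 260*I ≈ 195.0 - 260.0*I)
-O = -(195 - 260*I) = -195 + 260*I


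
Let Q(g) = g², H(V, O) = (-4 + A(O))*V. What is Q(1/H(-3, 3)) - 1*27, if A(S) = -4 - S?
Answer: -29402/1089 ≈ -26.999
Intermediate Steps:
H(V, O) = V*(-8 - O) (H(V, O) = (-4 + (-4 - O))*V = (-8 - O)*V = V*(-8 - O))
Q(1/H(-3, 3)) - 1*27 = (1/(-1*(-3)*(8 + 3)))² - 1*27 = (1/(-1*(-3)*11))² - 27 = (1/33)² - 27 = 1/1089 - 27 = -29402/1089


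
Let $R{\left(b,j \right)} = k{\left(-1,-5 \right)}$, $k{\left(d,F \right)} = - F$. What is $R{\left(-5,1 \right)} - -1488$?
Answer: $1493$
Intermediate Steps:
$R{\left(b,j \right)} = 5$ ($R{\left(b,j \right)} = \left(-1\right) \left(-5\right) = 5$)
$R{\left(-5,1 \right)} - -1488 = 5 - -1488 = 5 + 1488 = 1493$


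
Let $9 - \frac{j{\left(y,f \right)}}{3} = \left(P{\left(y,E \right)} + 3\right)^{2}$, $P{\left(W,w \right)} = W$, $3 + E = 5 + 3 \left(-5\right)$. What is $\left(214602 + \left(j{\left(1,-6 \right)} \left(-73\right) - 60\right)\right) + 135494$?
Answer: $351569$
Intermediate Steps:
$E = -13$ ($E = -3 + \left(5 + 3 \left(-5\right)\right) = -3 + \left(5 - 15\right) = -3 - 10 = -13$)
$j{\left(y,f \right)} = 27 - 3 \left(3 + y\right)^{2}$ ($j{\left(y,f \right)} = 27 - 3 \left(y + 3\right)^{2} = 27 - 3 \left(3 + y\right)^{2}$)
$\left(214602 + \left(j{\left(1,-6 \right)} \left(-73\right) - 60\right)\right) + 135494 = \left(214602 - \left(60 - \left(27 - 3 \left(3 + 1\right)^{2}\right) \left(-73\right)\right)\right) + 135494 = \left(214602 - \left(60 - \left(27 - 3 \cdot 4^{2}\right) \left(-73\right)\right)\right) + 135494 = \left(214602 - \left(60 - \left(27 - 48\right) \left(-73\right)\right)\right) + 135494 = \left(214602 - -1473\right) + 135494 = \left(214602 + \left(1533 - 60\right)\right) + 135494 = \left(214602 + 1473\right) + 135494 = 216075 + 135494 = 351569$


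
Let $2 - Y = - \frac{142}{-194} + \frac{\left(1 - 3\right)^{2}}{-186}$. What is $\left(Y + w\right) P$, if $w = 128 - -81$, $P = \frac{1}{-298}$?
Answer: $- \frac{948511}{1344129} \approx -0.70567$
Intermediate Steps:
$P = - \frac{1}{298} \approx -0.0033557$
$w = 209$ ($w = 128 + 81 = 209$)
$Y = \frac{11633}{9021}$ ($Y = 2 - \left(- \frac{142}{-194} + \frac{\left(1 - 3\right)^{2}}{-186}\right) = 2 - \left(\left(-142\right) \left(- \frac{1}{194}\right) + \left(-2\right)^{2} \left(- \frac{1}{186}\right)\right) = 2 - \left(\frac{71}{97} + 4 \left(- \frac{1}{186}\right)\right) = 2 - \left(\frac{71}{97} - \frac{2}{93}\right) = 2 - \frac{6409}{9021} = \frac{11633}{9021} \approx 1.2895$)
$\left(Y + w\right) P = \left(\frac{11633}{9021} + 209\right) \left(- \frac{1}{298}\right) = \frac{1897022}{9021} \left(- \frac{1}{298}\right) = - \frac{948511}{1344129}$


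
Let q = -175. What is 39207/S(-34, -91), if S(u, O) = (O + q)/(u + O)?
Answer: 700125/38 ≈ 18424.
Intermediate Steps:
S(u, O) = (-175 + O)/(O + u) (S(u, O) = (O - 175)/(u + O) = (-175 + O)/(O + u))
39207/S(-34, -91) = 39207/(((-175 - 91)/(-91 - 34))) = 39207/((-266/(-125))) = 39207/((-1/125*(-266))) = 39207/(266/125) = 39207*(125/266) = 700125/38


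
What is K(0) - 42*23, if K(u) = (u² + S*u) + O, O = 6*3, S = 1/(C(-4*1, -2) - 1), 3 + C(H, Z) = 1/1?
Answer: -948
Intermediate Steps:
C(H, Z) = -2 (C(H, Z) = -3 + 1/1 = -3 + 1 = -2)
S = -⅓ (S = 1/(-2 - 1) = 1/(-3) = -⅓ ≈ -0.33333)
O = 18
K(u) = 18 + u² - u/3 (K(u) = (u² - u/3) + 18 = 18 + u² - u/3)
K(0) - 42*23 = (18 + 0² - ⅓*0) - 42*23 = (18 + 0 + 0) - 966 = 18 - 966 = -948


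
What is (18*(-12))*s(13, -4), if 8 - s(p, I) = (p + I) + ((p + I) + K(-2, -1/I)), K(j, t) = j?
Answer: 1728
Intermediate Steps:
s(p, I) = 10 - 2*I - 2*p (s(p, I) = 8 - ((p + I) + ((p + I) - 2)) = 8 - ((I + p) + ((I + p) - 2)) = 8 - ((I + p) + (-2 + I + p)) = 8 - (-2 + 2*I + 2*p) = 8 + (2 - 2*I - 2*p) = 10 - 2*I - 2*p)
(18*(-12))*s(13, -4) = (18*(-12))*(10 - 2*(-4) - 2*13) = -216*(10 + 8 - 26) = -216*(-8) = 1728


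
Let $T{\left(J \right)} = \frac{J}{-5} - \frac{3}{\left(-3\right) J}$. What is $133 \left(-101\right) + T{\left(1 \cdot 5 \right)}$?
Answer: $- \frac{67169}{5} \approx -13434.0$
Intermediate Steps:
$T{\left(J \right)} = \frac{1}{J} - \frac{J}{5}$ ($T{\left(J \right)} = J \left(- \frac{1}{5}\right) - 3 \left(- \frac{1}{3 J}\right) = - \frac{J}{5} + \frac{1}{J} = \frac{1}{J} - \frac{J}{5}$)
$133 \left(-101\right) + T{\left(1 \cdot 5 \right)} = 133 \left(-101\right) + \left(\frac{1}{1 \cdot 5} - \frac{1 \cdot 5}{5}\right) = -13433 + \left(\frac{1}{5} - 1\right) = -13433 - \frac{4}{5} = - \frac{67169}{5}$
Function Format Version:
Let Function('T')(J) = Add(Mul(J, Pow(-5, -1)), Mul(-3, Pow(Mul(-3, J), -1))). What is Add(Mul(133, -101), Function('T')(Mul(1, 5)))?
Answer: Rational(-67169, 5) ≈ -13434.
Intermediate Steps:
Function('T')(J) = Add(Pow(J, -1), Mul(Rational(-1, 5), J)) (Function('T')(J) = Add(Mul(J, Rational(-1, 5)), Mul(-3, Mul(Rational(-1, 3), Pow(J, -1)))) = Add(Mul(Rational(-1, 5), J), Pow(J, -1)) = Add(Pow(J, -1), Mul(Rational(-1, 5), J)))
Add(Mul(133, -101), Function('T')(Mul(1, 5))) = Add(Mul(133, -101), Add(Pow(Mul(1, 5), -1), Mul(Rational(-1, 5), Mul(1, 5)))) = Add(-13433, Add(Pow(5, -1), Mul(Rational(-1, 5), 5))) = Add(-13433, Add(Rational(1, 5), -1)) = Add(-13433, Rational(-4, 5)) = Rational(-67169, 5)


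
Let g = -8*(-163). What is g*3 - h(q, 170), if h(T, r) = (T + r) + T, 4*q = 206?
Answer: 3639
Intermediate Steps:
q = 103/2 (q = (¼)*206 = 103/2 ≈ 51.500)
h(T, r) = r + 2*T
g = 1304
g*3 - h(q, 170) = 1304*3 - (170 + 2*(103/2)) = 3912 - (170 + 103) = 3912 - 1*273 = 3912 - 273 = 3639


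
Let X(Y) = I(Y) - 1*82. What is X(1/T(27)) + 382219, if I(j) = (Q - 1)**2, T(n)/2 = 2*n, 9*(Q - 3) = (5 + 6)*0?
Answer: 382141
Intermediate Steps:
Q = 3 (Q = 3 + ((5 + 6)*0)/9 = 3 + (11*0)/9 = 3 + (1/9)*0 = 3 + 0 = 3)
T(n) = 4*n (T(n) = 2*(2*n) = 4*n)
I(j) = 4 (I(j) = (3 - 1)**2 = 2**2 = 4)
X(Y) = -78 (X(Y) = 4 - 1*82 = 4 - 82 = -78)
X(1/T(27)) + 382219 = -78 + 382219 = 382141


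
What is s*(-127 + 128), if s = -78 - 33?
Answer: -111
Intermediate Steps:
s = -111
s*(-127 + 128) = -111*(-127 + 128) = -111*1 = -111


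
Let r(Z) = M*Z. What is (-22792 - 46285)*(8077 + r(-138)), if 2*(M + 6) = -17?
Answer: -696158006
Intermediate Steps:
M = -29/2 (M = -6 + (½)*(-17) = -6 - 17/2 = -29/2 ≈ -14.500)
r(Z) = -29*Z/2
(-22792 - 46285)*(8077 + r(-138)) = (-22792 - 46285)*(8077 - 29/2*(-138)) = -69077*(8077 + 2001) = -69077*10078 = -696158006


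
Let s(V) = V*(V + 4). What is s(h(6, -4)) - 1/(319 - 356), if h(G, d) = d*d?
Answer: 11841/37 ≈ 320.03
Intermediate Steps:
h(G, d) = d**2
s(V) = V*(4 + V)
s(h(6, -4)) - 1/(319 - 356) = (-4)**2*(4 + (-4)**2) - 1/(319 - 356) = 16*(4 + 16) - 1/(-37) = 16*20 - 1*(-1/37) = 320 + 1/37 = 11841/37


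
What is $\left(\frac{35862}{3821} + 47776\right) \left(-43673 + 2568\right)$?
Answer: $- \frac{7505278013590}{3821} \approx -1.9642 \cdot 10^{9}$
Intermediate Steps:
$\left(\frac{35862}{3821} + 47776\right) \left(-43673 + 2568\right) = \left(35862 \cdot \frac{1}{3821} + 47776\right) \left(-41105\right) = \left(\frac{35862}{3821} + 47776\right) \left(-41105\right) = \frac{182587958}{3821} \left(-41105\right) = - \frac{7505278013590}{3821}$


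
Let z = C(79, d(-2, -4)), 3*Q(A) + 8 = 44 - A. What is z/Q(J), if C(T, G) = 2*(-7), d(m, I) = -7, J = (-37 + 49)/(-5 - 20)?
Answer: -175/152 ≈ -1.1513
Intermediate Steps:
J = -12/25 (J = 12/(-25) = 12*(-1/25) = -12/25 ≈ -0.48000)
C(T, G) = -14
Q(A) = 12 - A/3 (Q(A) = -8/3 + (44 - A)/3 = -8/3 + (44/3 - A/3) = 12 - A/3)
z = -14
z/Q(J) = -14/(12 - ⅓*(-12/25)) = -14/(12 + 4/25) = -14/304/25 = -14*25/304 = -175/152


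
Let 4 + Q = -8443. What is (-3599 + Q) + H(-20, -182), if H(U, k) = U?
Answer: -12066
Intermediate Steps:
Q = -8447 (Q = -4 - 8443 = -8447)
(-3599 + Q) + H(-20, -182) = (-3599 - 8447) - 20 = -12046 - 20 = -12066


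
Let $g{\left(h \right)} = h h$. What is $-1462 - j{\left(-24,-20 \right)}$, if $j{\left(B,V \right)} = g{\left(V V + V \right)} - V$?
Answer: $-145882$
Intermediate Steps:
$g{\left(h \right)} = h^{2}$
$j{\left(B,V \right)} = \left(V + V^{2}\right)^{2} - V$ ($j{\left(B,V \right)} = \left(V V + V\right)^{2} - V = \left(V^{2} + V\right)^{2} - V = \left(V + V^{2}\right)^{2} - V$)
$-1462 - j{\left(-24,-20 \right)} = -1462 - - 20 \left(-1 - 20 \left(1 - 20\right)^{2}\right) = -1462 - - 20 \left(-1 - 20 \left(-19\right)^{2}\right) = -1462 - - 20 \left(-1 - 7220\right) = -1462 - \left(-20\right) \left(-7221\right) = -1462 - 144420 = -145882$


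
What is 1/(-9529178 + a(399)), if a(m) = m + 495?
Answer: -1/9528284 ≈ -1.0495e-7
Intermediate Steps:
a(m) = 495 + m
1/(-9529178 + a(399)) = 1/(-9529178 + (495 + 399)) = 1/(-9529178 + 894) = 1/(-9528284) = -1/9528284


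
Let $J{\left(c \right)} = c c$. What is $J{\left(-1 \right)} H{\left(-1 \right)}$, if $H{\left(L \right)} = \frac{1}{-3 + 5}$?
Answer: $\frac{1}{2} \approx 0.5$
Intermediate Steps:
$J{\left(c \right)} = c^{2}$
$H{\left(L \right)} = \frac{1}{2}$
$J{\left(-1 \right)} H{\left(-1 \right)} = \left(-1\right)^{2} \cdot \frac{1}{2} = 1 \cdot \frac{1}{2} = \frac{1}{2}$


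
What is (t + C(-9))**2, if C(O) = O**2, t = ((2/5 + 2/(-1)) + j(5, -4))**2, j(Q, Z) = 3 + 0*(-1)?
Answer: 4301476/625 ≈ 6882.4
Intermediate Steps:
j(Q, Z) = 3 (j(Q, Z) = 3 + 0 = 3)
t = 49/25 (t = ((2/5 + 2/(-1)) + 3)**2 = ((2*(1/5) + 2*(-1)) + 3)**2 = ((2/5 - 2) + 3)**2 = (-8/5 + 3)**2 = (7/5)**2 = 49/25 ≈ 1.9600)
(t + C(-9))**2 = (49/25 + (-9)**2)**2 = (49/25 + 81)**2 = (2074/25)**2 = 4301476/625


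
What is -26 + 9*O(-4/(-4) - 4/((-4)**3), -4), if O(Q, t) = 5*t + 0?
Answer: -206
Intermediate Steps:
O(Q, t) = 5*t
-26 + 9*O(-4/(-4) - 4/((-4)**3), -4) = -26 + 9*(5*(-4)) = -26 + 9*(-20) = -26 - 180 = -206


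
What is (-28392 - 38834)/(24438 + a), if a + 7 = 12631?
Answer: -33613/18531 ≈ -1.8139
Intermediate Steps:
a = 12624 (a = -7 + 12631 = 12624)
(-28392 - 38834)/(24438 + a) = (-28392 - 38834)/(24438 + 12624) = -67226/37062 = -67226*1/37062 = -33613/18531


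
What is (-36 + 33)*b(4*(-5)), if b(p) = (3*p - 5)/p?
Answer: -39/4 ≈ -9.7500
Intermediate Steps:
b(p) = (-5 + 3*p)/p
(-36 + 33)*b(4*(-5)) = (-36 + 33)*(3 - 5/(4*(-5))) = -3*(3 - 5/(-20)) = -3*(3 - 5*(-1/20)) = -3*(3 + 1/4) = -3*13/4 = -39/4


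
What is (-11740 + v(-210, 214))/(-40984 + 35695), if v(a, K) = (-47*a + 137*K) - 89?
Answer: -27359/5289 ≈ -5.1728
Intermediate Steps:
v(a, K) = -89 - 47*a + 137*K
(-11740 + v(-210, 214))/(-40984 + 35695) = (-11740 + (-89 - 47*(-210) + 137*214))/(-40984 + 35695) = (-11740 + (-89 + 9870 + 29318))/(-5289) = (-11740 + 39099)*(-1/5289) = 27359*(-1/5289) = -27359/5289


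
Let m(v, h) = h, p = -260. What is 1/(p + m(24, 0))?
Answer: -1/260 ≈ -0.0038462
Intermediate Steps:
1/(p + m(24, 0)) = 1/(-260 + 0) = 1/(-260) = -1/260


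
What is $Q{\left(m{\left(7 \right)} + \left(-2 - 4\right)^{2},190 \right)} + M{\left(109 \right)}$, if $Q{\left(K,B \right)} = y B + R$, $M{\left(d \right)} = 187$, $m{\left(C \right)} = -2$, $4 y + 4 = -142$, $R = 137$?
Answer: $-6611$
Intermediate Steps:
$y = - \frac{73}{2}$ ($y = -1 + \frac{1}{4} \left(-142\right) = -1 - \frac{71}{2} = - \frac{73}{2} \approx -36.5$)
$Q{\left(K,B \right)} = 137 - \frac{73 B}{2}$ ($Q{\left(K,B \right)} = - \frac{73 B}{2} + 137 = 137 - \frac{73 B}{2}$)
$Q{\left(m{\left(7 \right)} + \left(-2 - 4\right)^{2},190 \right)} + M{\left(109 \right)} = \left(137 - 6935\right) + 187 = -6798 + 187 = -6611$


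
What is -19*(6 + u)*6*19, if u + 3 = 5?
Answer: -17328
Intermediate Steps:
u = 2 (u = -3 + 5 = 2)
-19*(6 + u)*6*19 = -19*(6 + 2)*6*19 = -152*6*19 = -19*48*19 = -912*19 = -17328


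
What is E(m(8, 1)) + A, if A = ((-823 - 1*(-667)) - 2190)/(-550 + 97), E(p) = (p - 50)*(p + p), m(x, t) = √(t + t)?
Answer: 1386/151 - 100*√2 ≈ -132.24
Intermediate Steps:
m(x, t) = √2*√t (m(x, t) = √(2*t) = √2*√t)
E(p) = 2*p*(-50 + p) (E(p) = (-50 + p)*(2*p) = 2*p*(-50 + p))
A = 782/151 (A = ((-823 + 667) - 2190)/(-453) = (-156 - 2190)*(-1/453) = -2346*(-1/453) = 782/151 ≈ 5.1788)
E(m(8, 1)) + A = 2*(√2*√1)*(-50 + √2*√1) + 782/151 = 2*(√2*1)*(-50 + √2*1) + 782/151 = 2*√2*(-50 + √2) + 782/151 = 782/151 + 2*√2*(-50 + √2)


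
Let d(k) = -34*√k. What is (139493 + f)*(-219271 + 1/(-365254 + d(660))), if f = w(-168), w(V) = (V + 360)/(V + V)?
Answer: -14281944950530356292855/466934025446 + 16599599*√165/233467012723 ≈ -3.0587e+10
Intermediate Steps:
w(V) = (360 + V)/(2*V) (w(V) = (360 + V)/((2*V)) = (360 + V)*(1/(2*V)) = (360 + V)/(2*V))
f = -4/7 (f = (½)*(360 - 168)/(-168) = (½)*(-1/168)*192 = -4/7 ≈ -0.57143)
(139493 + f)*(-219271 + 1/(-365254 + d(660))) = (139493 - 4/7)*(-219271 + 1/(-365254 - 68*√165)) = 976447*(-219271 + 1/(-365254 - 68*√165))/7 = -214106510137/7 + 976447/(7*(-365254 - 68*√165))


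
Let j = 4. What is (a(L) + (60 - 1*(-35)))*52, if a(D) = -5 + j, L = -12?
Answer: 4888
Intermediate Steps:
a(D) = -1 (a(D) = -5 + 4 = -1)
(a(L) + (60 - 1*(-35)))*52 = (-1 + (60 - 1*(-35)))*52 = (-1 + (60 + 35))*52 = (-1 + 95)*52 = 94*52 = 4888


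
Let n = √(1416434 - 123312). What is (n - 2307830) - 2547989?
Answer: -4855819 + √1293122 ≈ -4.8547e+6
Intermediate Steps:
n = √1293122 ≈ 1137.2
(n - 2307830) - 2547989 = (√1293122 - 2307830) - 2547989 = (-2307830 + √1293122) - 2547989 = -4855819 + √1293122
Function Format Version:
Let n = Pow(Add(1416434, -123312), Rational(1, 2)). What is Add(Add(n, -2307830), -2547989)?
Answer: Add(-4855819, Pow(1293122, Rational(1, 2))) ≈ -4.8547e+6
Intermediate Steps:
n = Pow(1293122, Rational(1, 2)) ≈ 1137.2
Add(Add(n, -2307830), -2547989) = Add(Add(Pow(1293122, Rational(1, 2)), -2307830), -2547989) = Add(Add(-2307830, Pow(1293122, Rational(1, 2))), -2547989) = Add(-4855819, Pow(1293122, Rational(1, 2)))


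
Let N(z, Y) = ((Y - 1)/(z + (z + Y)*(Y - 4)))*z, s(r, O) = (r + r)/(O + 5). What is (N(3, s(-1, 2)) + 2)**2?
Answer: 13225/2209 ≈ 5.9869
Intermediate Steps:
s(r, O) = 2*r/(5 + O) (s(r, O) = (2*r)/(5 + O) = 2*r/(5 + O))
N(z, Y) = z*(-1 + Y)/(z + (-4 + Y)*(Y + z)) (N(z, Y) = ((-1 + Y)/(z + (Y + z)*(-4 + Y)))*z = ((-1 + Y)/(z + (-4 + Y)*(Y + z)))*z = z*(-1 + Y)/(z + (-4 + Y)*(Y + z)))
(N(3, s(-1, 2)) + 2)**2 = (3*(-1 + 2*(-1)/(5 + 2))/((2*(-1)/(5 + 2))**2 - 8*(-1)/(5 + 2) - 3*3 + (2*(-1)/(5 + 2))*3) + 2)**2 = (3*(-1 + 2*(-1)/7)/((2*(-1)/7)**2 - 8*(-1)/7 - 9 + (2*(-1)/7)*3) + 2)**2 = (3*(-1 + 2*(-1)*(1/7))/((2*(-1)*(1/7))**2 - 8*(-1)/7 - 9 + (2*(-1)*(1/7))*3) + 2)**2 = (3*(-1 - 2/7)/((-2/7)**2 - 4*(-2/7) - 9 - 2/7*3) + 2)**2 = (3*(-9/7)/(4/49 + 8/7 - 9 - 6/7) + 2)**2 = (3*(-9/7)/(-423/49) + 2)**2 = (3*(-49/423)*(-9/7) + 2)**2 = (21/47 + 2)**2 = (115/47)**2 = 13225/2209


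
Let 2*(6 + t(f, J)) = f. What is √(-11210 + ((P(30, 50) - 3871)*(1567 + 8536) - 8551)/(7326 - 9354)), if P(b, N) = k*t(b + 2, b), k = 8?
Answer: √11681358/39 ≈ 87.636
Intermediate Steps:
t(f, J) = -6 + f/2
P(b, N) = -40 + 4*b (P(b, N) = 8*(-6 + (b + 2)/2) = 8*(-6 + (2 + b)/2) = 8*(-6 + (1 + b/2)) = 8*(-5 + b/2) = -40 + 4*b)
√(-11210 + ((P(30, 50) - 3871)*(1567 + 8536) - 8551)/(7326 - 9354)) = √(-11210 + (((-40 + 4*30) - 3871)*(1567 + 8536) - 8551)/(7326 - 9354)) = √(-11210 + (((-40 + 120) - 3871)*10103 - 8551)/(-2028)) = √(-11210 + ((80 - 3871)*10103 - 8551)*(-1/2028)) = √(-11210 + (-3791*10103 - 8551)*(-1/2028)) = √(-11210 + (-38300473 - 8551)*(-1/2028)) = √(-11210 - 38309024*(-1/2028)) = √(-11210 + 736712/39) = √(299522/39) = √11681358/39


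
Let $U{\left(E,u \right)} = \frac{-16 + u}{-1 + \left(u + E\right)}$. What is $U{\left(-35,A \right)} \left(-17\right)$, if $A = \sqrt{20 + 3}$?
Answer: $- \frac{9401}{1273} + \frac{340 \sqrt{23}}{1273} \approx -6.104$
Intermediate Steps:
$A = \sqrt{23} \approx 4.7958$
$U{\left(E,u \right)} = \frac{-16 + u}{-1 + E + u}$ ($U{\left(E,u \right)} = \frac{-16 + u}{-1 + \left(E + u\right)} = \frac{-16 + u}{-1 + E + u}$)
$U{\left(-35,A \right)} \left(-17\right) = \frac{-16 + \sqrt{23}}{-1 - 35 + \sqrt{23}} \left(-17\right) = \frac{-16 + \sqrt{23}}{-36 + \sqrt{23}} \left(-17\right) = - \frac{17 \left(-16 + \sqrt{23}\right)}{-36 + \sqrt{23}}$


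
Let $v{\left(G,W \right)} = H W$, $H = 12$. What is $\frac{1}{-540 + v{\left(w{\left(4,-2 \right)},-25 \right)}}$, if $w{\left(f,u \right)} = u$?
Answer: $- \frac{1}{840} \approx -0.0011905$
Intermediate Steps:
$v{\left(G,W \right)} = 12 W$
$\frac{1}{-540 + v{\left(w{\left(4,-2 \right)},-25 \right)}} = \frac{1}{-540 + 12 \left(-25\right)} = \frac{1}{-540 - 300} = \frac{1}{-840} = - \frac{1}{840}$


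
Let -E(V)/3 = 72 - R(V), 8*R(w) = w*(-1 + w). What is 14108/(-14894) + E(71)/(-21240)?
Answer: -216130339/210899040 ≈ -1.0248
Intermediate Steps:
R(w) = w*(-1 + w)/8 (R(w) = (w*(-1 + w))/8 = w*(-1 + w)/8)
E(V) = -216 + 3*V*(-1 + V)/8 (E(V) = -3*(72 - V*(-1 + V)/8) = -216 + 3*V*(-1 + V)/8)
14108/(-14894) + E(71)/(-21240) = 14108/(-14894) + (-216 + (3/8)*71*(-1 + 71))/(-21240) = 14108*(-1/14894) + (-216 + (3/8)*71*70)*(-1/21240) = -7054/7447 + (-216 + 7455/4)*(-1/21240) = -7054/7447 + (6591/4)*(-1/21240) = -7054/7447 - 2197/28320 = -216130339/210899040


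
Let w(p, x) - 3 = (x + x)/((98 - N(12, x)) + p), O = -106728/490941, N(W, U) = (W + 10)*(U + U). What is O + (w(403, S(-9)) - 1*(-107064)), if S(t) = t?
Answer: 5238825192245/48930453 ≈ 1.0707e+5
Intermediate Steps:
N(W, U) = 2*U*(10 + W) (N(W, U) = (10 + W)*(2*U) = 2*U*(10 + W))
O = -35576/163647 (O = -106728*1/490941 = -35576/163647 ≈ -0.21739)
w(p, x) = 3 + 2*x/(98 + p - 44*x) (w(p, x) = 3 + (x + x)/((98 - 2*x*(10 + 12)) + p) = 3 + (2*x)/((98 - 2*x*22) + p) = 3 + (2*x)/((98 - 44*x) + p) = 3 + (2*x)/(98 + p - 44*x) = 3 + 2*x/(98 + p - 44*x))
O + (w(403, S(-9)) - 1*(-107064)) = -35576/163647 + ((294 - 130*(-9) + 3*403)/(98 + 403 - 44*(-9)) - 1*(-107064)) = -35576/163647 + ((294 + 1170 + 1209)/(98 + 403 + 396) + 107064) = -35576/163647 + (2673/897 + 107064) = -35576/163647 + ((1/897)*2673 + 107064) = -35576/163647 + (891/299 + 107064) = -35576/163647 + 32013027/299 = 5238825192245/48930453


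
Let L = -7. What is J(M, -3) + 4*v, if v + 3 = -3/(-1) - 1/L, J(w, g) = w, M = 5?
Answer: 39/7 ≈ 5.5714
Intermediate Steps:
v = 1/7 (v = -3 + (-3/(-1) - 1/(-7)) = -3 + (-3*(-1) - 1*(-1/7)) = -3 + (3 + 1/7) = -3 + 22/7 = 1/7 ≈ 0.14286)
J(M, -3) + 4*v = 5 + 4*(1/7) = 5 + 4/7 = 39/7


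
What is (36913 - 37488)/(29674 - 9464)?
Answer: -115/4042 ≈ -0.028451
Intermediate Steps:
(36913 - 37488)/(29674 - 9464) = -575/20210 = -575*1/20210 = -115/4042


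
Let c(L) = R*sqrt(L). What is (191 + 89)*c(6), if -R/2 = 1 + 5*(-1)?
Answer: 2240*sqrt(6) ≈ 5486.9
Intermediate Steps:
R = 8 (R = -2*(1 + 5*(-1)) = -2*(1 - 5) = -2*(-4) = 8)
c(L) = 8*sqrt(L)
(191 + 89)*c(6) = (191 + 89)*(8*sqrt(6)) = 280*(8*sqrt(6)) = 2240*sqrt(6)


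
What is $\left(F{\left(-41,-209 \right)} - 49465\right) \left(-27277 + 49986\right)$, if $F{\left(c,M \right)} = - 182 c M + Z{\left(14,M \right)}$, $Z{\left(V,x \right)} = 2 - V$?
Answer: $-36539575815$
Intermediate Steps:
$F{\left(c,M \right)} = -12 - 182 M c$ ($F{\left(c,M \right)} = - 182 c M + \left(2 - 14\right) = - 182 M c + \left(2 - 14\right) = - 182 M c - 12 = -12 - 182 M c$)
$\left(F{\left(-41,-209 \right)} - 49465\right) \left(-27277 + 49986\right) = \left(\left(-12 - \left(-38038\right) \left(-41\right)\right) - 49465\right) \left(-27277 + 49986\right) = \left(\left(-12 - 1559558\right) - 49465\right) 22709 = \left(-1559570 - 49465\right) 22709 = \left(-1609035\right) 22709 = -36539575815$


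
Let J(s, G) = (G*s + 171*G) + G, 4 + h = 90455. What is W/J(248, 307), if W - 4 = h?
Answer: 18091/25788 ≈ 0.70153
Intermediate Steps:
h = 90451 (h = -4 + 90455 = 90451)
W = 90455 (W = 4 + 90451 = 90455)
J(s, G) = 172*G + G*s (J(s, G) = (171*G + G*s) + G = 172*G + G*s)
W/J(248, 307) = 90455/((307*(172 + 248))) = 90455/((307*420)) = 90455/128940 = 90455*(1/128940) = 18091/25788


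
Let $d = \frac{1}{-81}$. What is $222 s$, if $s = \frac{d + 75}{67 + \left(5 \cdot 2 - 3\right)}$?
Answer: $\frac{6074}{27} \approx 224.96$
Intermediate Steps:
$d = - \frac{1}{81} \approx -0.012346$
$s = \frac{3037}{2997}$ ($s = \frac{- \frac{1}{81} + 75}{67 + \left(5 \cdot 2 - 3\right)} = \frac{6074}{81 \left(67 + \left(10 - 3\right)\right)} = \frac{6074}{81 \left(67 + 7\right)} = \frac{6074}{81 \cdot 74} = \frac{6074}{81} \cdot \frac{1}{74} = \frac{3037}{2997} \approx 1.0133$)
$222 s = 222 \cdot \frac{3037}{2997} = \frac{6074}{27}$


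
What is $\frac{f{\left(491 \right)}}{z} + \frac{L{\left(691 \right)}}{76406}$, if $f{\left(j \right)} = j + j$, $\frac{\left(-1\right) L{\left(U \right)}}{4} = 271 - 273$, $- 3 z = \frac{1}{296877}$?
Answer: $- \frac{33412330123322}{38203} \approx -8.746 \cdot 10^{8}$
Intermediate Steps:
$z = - \frac{1}{890631}$ ($z = - \frac{1}{3 \cdot 296877} = \left(- \frac{1}{3}\right) \frac{1}{296877} = - \frac{1}{890631} \approx -1.1228 \cdot 10^{-6}$)
$L{\left(U \right)} = 8$ ($L{\left(U \right)} = - 4 \left(271 - 273\right) = \left(-4\right) \left(-2\right) = 8$)
$f{\left(j \right)} = 2 j$
$\frac{f{\left(491 \right)}}{z} + \frac{L{\left(691 \right)}}{76406} = \frac{2 \cdot 491}{- \frac{1}{890631}} + \frac{8}{76406} = 982 \left(-890631\right) + 8 \cdot \frac{1}{76406} = -874599642 + \frac{4}{38203} = - \frac{33412330123322}{38203}$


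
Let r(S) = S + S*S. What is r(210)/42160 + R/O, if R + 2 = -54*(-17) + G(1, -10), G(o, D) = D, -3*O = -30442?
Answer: 2360445/2070056 ≈ 1.1403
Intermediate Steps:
O = 30442/3 (O = -⅓*(-30442) = 30442/3 ≈ 10147.)
R = 906 (R = -2 + (-54*(-17) - 10) = -2 + (918 - 10) = -2 + 908 = 906)
r(S) = S + S²
r(210)/42160 + R/O = (210*(1 + 210))/42160 + 906/(30442/3) = (210*211)*(1/42160) + 906*(3/30442) = 44310*(1/42160) + 1359/15221 = 4431/4216 + 1359/15221 = 2360445/2070056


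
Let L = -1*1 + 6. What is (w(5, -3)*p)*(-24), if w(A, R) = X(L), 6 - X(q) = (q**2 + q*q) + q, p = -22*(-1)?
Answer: 25872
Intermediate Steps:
p = 22
L = 5 (L = -1 + 6 = 5)
X(q) = 6 - q - 2*q**2 (X(q) = 6 - ((q**2 + q*q) + q) = 6 - ((q**2 + q**2) + q) = 6 - (2*q**2 + q) = 6 - (q + 2*q**2) = 6 + (-q - 2*q**2) = 6 - q - 2*q**2)
w(A, R) = -49 (w(A, R) = 6 - 1*5 - 2*5**2 = 6 - 5 - 2*25 = 6 - 5 - 50 = -49)
(w(5, -3)*p)*(-24) = -49*22*(-24) = -1078*(-24) = 25872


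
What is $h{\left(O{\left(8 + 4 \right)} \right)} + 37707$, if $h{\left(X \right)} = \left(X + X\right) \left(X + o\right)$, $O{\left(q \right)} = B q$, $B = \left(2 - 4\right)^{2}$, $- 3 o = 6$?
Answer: $42123$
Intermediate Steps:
$o = -2$ ($o = \left(- \frac{1}{3}\right) 6 = -2$)
$B = 4$ ($B = \left(-2\right)^{2} = 4$)
$O{\left(q \right)} = 4 q$
$h{\left(X \right)} = 2 X \left(-2 + X\right)$ ($h{\left(X \right)} = \left(X + X\right) \left(X - 2\right) = 2 X \left(-2 + X\right)$)
$h{\left(O{\left(8 + 4 \right)} \right)} + 37707 = 2 \cdot 4 \left(8 + 4\right) \left(-2 + 4 \left(8 + 4\right)\right) + 37707 = 2 \cdot 4 \cdot 12 \left(-2 + 4 \cdot 12\right) + 37707 = 2 \cdot 48 \left(-2 + 48\right) + 37707 = 2 \cdot 48 \cdot 46 + 37707 = 4416 + 37707 = 42123$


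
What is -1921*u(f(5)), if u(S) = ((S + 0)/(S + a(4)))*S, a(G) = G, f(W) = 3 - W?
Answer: -3842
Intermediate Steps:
u(S) = S²/(4 + S) (u(S) = ((S + 0)/(S + 4))*S = (S/(4 + S))*S = S²/(4 + S))
-1921*u(f(5)) = -1921*(3 - 1*5)²/(4 + (3 - 1*5)) = -1921*(3 - 5)²/(4 + (3 - 5)) = -1921*(-2)²/(4 - 2) = -7684/2 = -1921*2 = -3842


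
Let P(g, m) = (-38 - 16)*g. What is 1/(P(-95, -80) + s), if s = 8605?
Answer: 1/13735 ≈ 7.2807e-5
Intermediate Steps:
P(g, m) = -54*g
1/(P(-95, -80) + s) = 1/(-54*(-95) + 8605) = 1/(5130 + 8605) = 1/13735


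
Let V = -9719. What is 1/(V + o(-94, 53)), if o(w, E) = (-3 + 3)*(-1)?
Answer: -1/9719 ≈ -0.00010289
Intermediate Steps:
o(w, E) = 0 (o(w, E) = 0*(-1) = 0)
1/(V + o(-94, 53)) = 1/(-9719 + 0) = 1/(-9719) = -1/9719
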